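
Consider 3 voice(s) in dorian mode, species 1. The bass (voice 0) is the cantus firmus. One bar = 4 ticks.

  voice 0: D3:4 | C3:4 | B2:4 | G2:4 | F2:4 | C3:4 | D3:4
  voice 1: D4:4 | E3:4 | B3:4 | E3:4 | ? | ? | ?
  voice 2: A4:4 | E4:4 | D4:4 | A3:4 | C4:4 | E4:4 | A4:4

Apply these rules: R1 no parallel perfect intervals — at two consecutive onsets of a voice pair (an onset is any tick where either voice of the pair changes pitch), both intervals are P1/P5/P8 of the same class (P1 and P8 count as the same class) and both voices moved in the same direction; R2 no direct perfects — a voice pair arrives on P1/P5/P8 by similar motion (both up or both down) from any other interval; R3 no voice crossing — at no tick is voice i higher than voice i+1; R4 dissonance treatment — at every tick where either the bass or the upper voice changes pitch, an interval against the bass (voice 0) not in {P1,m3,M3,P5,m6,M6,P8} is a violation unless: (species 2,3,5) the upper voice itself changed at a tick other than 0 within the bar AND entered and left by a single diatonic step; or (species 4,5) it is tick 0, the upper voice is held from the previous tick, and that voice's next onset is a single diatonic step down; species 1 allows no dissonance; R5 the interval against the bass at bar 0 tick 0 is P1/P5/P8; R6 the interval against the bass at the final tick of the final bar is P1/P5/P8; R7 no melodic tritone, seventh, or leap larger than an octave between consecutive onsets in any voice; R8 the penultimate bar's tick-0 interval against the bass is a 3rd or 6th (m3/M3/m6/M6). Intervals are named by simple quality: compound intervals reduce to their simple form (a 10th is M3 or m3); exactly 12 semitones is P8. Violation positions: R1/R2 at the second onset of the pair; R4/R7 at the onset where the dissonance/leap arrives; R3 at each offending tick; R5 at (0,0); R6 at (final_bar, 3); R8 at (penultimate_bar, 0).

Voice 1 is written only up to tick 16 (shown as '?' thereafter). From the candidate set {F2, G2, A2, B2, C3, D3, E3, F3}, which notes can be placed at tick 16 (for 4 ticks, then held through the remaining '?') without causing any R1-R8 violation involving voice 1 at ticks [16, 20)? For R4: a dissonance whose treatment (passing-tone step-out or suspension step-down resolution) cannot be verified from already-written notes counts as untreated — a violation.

{A2, D3}

F2: violates R2,R7
G2: violates R4
A2: legal
B2: violates R4
C3: violates R2
D3: legal
E3: violates R4
F3: violates R2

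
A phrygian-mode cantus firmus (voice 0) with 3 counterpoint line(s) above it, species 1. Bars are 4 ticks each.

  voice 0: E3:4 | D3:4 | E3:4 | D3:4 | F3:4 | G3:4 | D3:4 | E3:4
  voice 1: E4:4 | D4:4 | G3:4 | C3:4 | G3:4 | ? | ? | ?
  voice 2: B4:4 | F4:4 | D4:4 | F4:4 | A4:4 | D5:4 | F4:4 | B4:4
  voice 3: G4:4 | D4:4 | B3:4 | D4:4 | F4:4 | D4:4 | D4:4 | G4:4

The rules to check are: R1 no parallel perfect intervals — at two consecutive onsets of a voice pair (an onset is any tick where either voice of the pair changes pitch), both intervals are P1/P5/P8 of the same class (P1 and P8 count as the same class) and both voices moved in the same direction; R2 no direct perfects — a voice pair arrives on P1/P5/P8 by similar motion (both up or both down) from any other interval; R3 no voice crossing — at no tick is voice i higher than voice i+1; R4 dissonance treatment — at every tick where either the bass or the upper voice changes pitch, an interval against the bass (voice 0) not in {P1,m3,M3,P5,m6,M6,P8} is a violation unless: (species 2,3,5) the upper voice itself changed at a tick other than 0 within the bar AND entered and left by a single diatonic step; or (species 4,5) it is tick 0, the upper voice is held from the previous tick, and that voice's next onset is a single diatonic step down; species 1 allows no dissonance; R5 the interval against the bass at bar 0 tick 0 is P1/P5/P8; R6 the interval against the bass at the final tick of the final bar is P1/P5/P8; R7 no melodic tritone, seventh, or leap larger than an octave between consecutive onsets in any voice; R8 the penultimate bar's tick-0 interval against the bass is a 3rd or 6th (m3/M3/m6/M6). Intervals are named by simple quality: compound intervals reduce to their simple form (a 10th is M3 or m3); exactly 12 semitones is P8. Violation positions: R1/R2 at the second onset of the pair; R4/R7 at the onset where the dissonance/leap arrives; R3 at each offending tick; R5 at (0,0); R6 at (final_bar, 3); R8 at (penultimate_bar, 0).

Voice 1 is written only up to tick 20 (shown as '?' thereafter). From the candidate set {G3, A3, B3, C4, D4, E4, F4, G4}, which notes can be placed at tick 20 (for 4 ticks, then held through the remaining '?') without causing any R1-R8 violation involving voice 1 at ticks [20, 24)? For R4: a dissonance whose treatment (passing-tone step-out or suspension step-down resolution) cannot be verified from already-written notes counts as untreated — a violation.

{B3, E4, G3}

G3: legal
A3: violates R4
B3: legal
C4: violates R4
D4: violates R2
E4: legal
F4: violates R4,R7
G4: violates R2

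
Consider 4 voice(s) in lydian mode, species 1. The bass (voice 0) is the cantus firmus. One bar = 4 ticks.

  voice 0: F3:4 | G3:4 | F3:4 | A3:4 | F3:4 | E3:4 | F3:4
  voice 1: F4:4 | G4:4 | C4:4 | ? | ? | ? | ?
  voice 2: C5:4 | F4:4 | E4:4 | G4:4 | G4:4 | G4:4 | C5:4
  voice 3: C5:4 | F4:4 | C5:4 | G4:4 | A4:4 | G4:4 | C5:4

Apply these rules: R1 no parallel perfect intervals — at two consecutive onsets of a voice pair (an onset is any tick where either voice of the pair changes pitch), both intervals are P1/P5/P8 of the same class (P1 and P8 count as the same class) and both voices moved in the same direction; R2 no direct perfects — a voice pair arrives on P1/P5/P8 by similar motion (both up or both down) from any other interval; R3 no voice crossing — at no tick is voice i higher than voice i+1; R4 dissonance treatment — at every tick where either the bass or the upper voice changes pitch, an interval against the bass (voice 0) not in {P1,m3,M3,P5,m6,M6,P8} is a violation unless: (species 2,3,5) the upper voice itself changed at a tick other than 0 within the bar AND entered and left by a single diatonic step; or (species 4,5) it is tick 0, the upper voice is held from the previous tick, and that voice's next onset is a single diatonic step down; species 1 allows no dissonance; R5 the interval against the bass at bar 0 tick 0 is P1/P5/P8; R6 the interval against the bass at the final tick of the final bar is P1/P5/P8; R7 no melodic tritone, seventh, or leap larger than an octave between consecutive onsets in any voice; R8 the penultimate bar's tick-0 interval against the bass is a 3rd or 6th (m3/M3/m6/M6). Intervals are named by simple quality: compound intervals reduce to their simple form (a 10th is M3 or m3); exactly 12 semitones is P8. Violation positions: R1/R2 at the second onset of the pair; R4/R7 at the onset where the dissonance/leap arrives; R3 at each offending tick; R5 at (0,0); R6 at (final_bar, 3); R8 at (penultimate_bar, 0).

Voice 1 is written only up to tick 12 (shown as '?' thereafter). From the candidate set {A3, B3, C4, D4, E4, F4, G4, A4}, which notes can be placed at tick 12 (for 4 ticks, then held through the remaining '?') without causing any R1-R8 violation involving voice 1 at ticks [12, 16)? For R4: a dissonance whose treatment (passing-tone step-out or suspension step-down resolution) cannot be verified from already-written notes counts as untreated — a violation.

A3: legal
B3: violates R4
C4: legal
D4: violates R4
E4: violates R1
F4: legal
G4: violates R2,R4
A4: violates R2,R3

{A3, C4, F4}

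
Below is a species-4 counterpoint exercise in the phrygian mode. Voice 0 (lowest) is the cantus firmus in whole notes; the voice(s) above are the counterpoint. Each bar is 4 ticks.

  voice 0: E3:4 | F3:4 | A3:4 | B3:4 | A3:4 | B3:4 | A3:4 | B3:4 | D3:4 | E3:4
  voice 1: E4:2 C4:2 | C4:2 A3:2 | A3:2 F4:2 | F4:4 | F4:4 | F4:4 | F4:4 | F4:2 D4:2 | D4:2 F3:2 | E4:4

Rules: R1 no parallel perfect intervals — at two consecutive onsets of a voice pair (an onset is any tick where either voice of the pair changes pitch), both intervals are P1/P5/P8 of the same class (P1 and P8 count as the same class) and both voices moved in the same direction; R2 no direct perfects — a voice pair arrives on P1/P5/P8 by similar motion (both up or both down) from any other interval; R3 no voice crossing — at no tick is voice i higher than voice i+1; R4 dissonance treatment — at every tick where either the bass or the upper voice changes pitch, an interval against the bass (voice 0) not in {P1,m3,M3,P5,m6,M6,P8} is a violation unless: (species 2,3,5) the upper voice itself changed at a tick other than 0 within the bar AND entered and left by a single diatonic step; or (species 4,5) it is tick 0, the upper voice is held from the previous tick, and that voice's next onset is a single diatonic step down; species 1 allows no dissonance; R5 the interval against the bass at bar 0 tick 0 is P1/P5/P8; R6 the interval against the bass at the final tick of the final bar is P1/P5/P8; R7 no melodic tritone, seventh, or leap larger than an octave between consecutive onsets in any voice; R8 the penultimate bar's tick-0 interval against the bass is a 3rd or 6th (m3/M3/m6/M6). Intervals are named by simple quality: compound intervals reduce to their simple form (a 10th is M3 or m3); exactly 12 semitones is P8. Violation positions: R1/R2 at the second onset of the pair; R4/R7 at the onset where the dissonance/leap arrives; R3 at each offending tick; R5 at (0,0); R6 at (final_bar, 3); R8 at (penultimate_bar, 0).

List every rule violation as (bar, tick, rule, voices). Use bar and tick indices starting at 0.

bar 0: v0=E3 v1=E4 downbeat P8
bar 1: v0=F3 v1=C4 downbeat P5
bar 2: v0=A3 v1=A3 downbeat P1
bar 3: v0=B3 v1=F4 downbeat TT
bar 4: v0=A3 v1=F4 downbeat m6
bar 5: v0=B3 v1=F4 downbeat TT
bar 6: v0=A3 v1=F4 downbeat m6
bar 7: v0=B3 v1=F4 downbeat TT
bar 8: v0=D3 v1=D4 downbeat P8
bar 9: v0=E3 v1=E4 downbeat P8
  -> R4 @ bar 3 tick 0 v(0, 1): B3/F4 TT untreated
  -> R4 @ bar 5 tick 0 v(0, 1): B3/F4 TT untreated
  -> R4 @ bar 7 tick 0 v(0, 1): B3/F4 TT untreated
  -> R8 @ bar 8 tick 0 v(0, 1): penult P8 not 3rd/6th
  -> R2 @ bar 9 tick 0 v(0, 1): D3/F3 m3 -> E3/E4 P8 similar
  -> R7 @ bar 9 tick 0 v(1,): F3->E4 leap 11st

(3, 0, R4, (0, 1))
(5, 0, R4, (0, 1))
(7, 0, R4, (0, 1))
(8, 0, R8, (0, 1))
(9, 0, R2, (0, 1))
(9, 0, R7, (1,))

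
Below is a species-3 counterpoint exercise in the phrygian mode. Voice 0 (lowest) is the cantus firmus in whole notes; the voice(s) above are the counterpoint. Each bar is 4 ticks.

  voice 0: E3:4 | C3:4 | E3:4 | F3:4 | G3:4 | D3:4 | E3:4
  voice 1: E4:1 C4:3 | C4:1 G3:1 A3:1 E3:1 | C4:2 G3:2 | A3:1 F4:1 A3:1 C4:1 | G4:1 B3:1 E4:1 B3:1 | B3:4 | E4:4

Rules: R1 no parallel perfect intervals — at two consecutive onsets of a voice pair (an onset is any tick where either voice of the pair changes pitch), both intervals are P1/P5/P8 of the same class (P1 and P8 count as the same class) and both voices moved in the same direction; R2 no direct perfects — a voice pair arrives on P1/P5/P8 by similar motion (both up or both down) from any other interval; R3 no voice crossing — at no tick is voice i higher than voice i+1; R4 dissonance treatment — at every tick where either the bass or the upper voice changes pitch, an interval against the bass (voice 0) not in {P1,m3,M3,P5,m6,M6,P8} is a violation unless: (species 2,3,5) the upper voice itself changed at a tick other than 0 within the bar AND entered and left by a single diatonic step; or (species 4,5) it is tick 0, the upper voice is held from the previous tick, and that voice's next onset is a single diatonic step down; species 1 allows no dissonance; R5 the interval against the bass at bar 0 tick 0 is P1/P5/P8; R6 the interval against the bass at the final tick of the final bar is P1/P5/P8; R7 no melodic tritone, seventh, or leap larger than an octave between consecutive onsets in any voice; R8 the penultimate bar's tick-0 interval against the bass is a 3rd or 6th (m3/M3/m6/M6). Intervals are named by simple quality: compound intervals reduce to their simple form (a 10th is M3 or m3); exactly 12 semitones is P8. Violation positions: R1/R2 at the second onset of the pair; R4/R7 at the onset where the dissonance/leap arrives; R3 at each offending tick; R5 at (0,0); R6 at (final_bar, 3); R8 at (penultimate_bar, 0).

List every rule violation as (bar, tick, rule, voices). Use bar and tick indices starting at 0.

(4, 0, R2, (0, 1))
(6, 0, R2, (0, 1))

bar 0: v0=E3 v1=E4 downbeat P8
bar 1: v0=C3 v1=C4 downbeat P8
bar 2: v0=E3 v1=C4 downbeat m6
bar 3: v0=F3 v1=A3 downbeat M3
bar 4: v0=G3 v1=G4 downbeat P8
bar 5: v0=D3 v1=B3 downbeat M6
bar 6: v0=E3 v1=E4 downbeat P8
  -> R2 @ bar 4 tick 0 v(0, 1): F3/C4 P5 -> G3/G4 P8 similar
  -> R2 @ bar 6 tick 0 v(0, 1): D3/B3 M6 -> E3/E4 P8 similar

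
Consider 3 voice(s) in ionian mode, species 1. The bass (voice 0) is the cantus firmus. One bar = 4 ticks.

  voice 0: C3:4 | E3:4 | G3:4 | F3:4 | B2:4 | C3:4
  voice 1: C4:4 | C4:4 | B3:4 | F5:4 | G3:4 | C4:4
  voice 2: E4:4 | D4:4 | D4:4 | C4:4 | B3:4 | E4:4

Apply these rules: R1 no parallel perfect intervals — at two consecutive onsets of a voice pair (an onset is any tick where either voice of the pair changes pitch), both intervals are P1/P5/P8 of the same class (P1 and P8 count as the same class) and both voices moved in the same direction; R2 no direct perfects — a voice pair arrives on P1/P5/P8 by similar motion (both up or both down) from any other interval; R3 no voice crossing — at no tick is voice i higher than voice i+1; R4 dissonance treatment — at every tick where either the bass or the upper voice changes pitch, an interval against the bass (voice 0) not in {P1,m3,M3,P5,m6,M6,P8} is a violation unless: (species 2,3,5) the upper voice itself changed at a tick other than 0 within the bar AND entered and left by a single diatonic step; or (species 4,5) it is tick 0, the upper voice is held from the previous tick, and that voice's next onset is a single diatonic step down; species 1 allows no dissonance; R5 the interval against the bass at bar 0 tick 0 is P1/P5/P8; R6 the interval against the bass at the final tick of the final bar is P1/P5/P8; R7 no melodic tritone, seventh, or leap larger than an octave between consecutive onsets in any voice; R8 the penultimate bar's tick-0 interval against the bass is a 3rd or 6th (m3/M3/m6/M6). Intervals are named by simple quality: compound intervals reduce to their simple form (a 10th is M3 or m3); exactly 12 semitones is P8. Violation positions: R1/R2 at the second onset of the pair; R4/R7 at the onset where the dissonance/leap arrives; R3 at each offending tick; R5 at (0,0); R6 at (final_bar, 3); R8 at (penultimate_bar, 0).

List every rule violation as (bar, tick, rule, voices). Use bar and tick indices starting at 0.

(0, 0, R5, (0, 2))
(1, 0, R4, (0, 2))
(3, 0, R1, (0, 2))
(3, 0, R3, (1, 2))
(3, 0, R7, (1,))
(3, 1, R3, (1, 2))
(3, 2, R3, (1, 2))
(3, 3, R3, (1, 2))
(4, 0, R2, (0, 2))
(4, 0, R7, (0,))
(4, 0, R7, (1,))
(4, 0, R8, (0, 2))
(5, 0, R2, (0, 1))
(5, 3, R6, (0, 2))

bar 0: v0=C3 v1=C4 v2=E4 downbeat M3
bar 1: v0=E3 v1=C4 v2=D4 downbeat m7
bar 2: v0=G3 v1=B3 v2=D4 downbeat P5
bar 3: v0=F3 v1=F5 v2=C4 downbeat P5
bar 4: v0=B2 v1=G3 v2=B3 downbeat P8
bar 5: v0=C3 v1=C4 v2=E4 downbeat M3
  -> R5 @ bar 0 tick 0 v(0, 2): opens on M3
  -> R4 @ bar 1 tick 0 v(0, 2): E3/D4 m7 untreated
  -> R1 @ bar 3 tick 0 v(0, 2): G3/D4 P5 -> F3/C4 P5 similar
  -> R3 @ bar 3 tick 0 v(1, 2): F5 above C4
  -> R7 @ bar 3 tick 0 v(1,): B3->F5 leap 18st
  -> R3 @ bar 3 tick 1 v(1, 2): F5 above C4
  -> R3 @ bar 3 tick 2 v(1, 2): F5 above C4
  -> R3 @ bar 3 tick 3 v(1, 2): F5 above C4
  -> R2 @ bar 4 tick 0 v(0, 2): F3/C4 P5 -> B2/B3 P8 similar
  -> R7 @ bar 4 tick 0 v(0,): F3->B2 leap 6st
  -> R7 @ bar 4 tick 0 v(1,): F5->G3 leap 22st
  -> R8 @ bar 4 tick 0 v(0, 2): penult P8 not 3rd/6th
  -> R2 @ bar 5 tick 0 v(0, 1): B2/G3 m6 -> C3/C4 P8 similar
  -> R6 @ bar 5 tick 3 v(0, 2): closes on M3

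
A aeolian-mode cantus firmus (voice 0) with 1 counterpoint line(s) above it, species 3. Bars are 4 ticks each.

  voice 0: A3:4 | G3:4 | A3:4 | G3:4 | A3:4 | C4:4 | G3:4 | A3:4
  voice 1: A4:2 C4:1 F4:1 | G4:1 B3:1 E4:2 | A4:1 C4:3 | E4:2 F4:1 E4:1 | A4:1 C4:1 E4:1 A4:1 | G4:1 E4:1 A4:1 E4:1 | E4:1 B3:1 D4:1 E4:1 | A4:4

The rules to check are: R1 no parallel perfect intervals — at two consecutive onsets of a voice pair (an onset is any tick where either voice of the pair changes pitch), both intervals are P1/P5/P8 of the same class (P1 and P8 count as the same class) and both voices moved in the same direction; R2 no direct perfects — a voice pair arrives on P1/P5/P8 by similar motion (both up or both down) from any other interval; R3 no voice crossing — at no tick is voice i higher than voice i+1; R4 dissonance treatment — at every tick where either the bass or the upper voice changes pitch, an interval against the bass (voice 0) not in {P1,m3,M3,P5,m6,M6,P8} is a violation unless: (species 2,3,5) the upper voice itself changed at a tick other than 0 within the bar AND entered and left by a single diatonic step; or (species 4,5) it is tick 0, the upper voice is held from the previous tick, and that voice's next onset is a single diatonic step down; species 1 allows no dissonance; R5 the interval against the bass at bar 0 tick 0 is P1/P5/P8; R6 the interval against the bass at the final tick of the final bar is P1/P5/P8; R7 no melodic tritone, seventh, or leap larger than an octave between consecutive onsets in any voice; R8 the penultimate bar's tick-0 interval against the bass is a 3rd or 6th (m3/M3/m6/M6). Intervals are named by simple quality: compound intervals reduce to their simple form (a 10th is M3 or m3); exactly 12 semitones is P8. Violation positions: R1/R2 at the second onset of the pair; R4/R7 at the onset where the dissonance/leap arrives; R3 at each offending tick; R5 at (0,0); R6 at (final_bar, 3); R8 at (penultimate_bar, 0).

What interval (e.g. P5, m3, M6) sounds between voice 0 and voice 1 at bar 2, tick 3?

voice 0=A3 voice 1=C4 -> m3

m3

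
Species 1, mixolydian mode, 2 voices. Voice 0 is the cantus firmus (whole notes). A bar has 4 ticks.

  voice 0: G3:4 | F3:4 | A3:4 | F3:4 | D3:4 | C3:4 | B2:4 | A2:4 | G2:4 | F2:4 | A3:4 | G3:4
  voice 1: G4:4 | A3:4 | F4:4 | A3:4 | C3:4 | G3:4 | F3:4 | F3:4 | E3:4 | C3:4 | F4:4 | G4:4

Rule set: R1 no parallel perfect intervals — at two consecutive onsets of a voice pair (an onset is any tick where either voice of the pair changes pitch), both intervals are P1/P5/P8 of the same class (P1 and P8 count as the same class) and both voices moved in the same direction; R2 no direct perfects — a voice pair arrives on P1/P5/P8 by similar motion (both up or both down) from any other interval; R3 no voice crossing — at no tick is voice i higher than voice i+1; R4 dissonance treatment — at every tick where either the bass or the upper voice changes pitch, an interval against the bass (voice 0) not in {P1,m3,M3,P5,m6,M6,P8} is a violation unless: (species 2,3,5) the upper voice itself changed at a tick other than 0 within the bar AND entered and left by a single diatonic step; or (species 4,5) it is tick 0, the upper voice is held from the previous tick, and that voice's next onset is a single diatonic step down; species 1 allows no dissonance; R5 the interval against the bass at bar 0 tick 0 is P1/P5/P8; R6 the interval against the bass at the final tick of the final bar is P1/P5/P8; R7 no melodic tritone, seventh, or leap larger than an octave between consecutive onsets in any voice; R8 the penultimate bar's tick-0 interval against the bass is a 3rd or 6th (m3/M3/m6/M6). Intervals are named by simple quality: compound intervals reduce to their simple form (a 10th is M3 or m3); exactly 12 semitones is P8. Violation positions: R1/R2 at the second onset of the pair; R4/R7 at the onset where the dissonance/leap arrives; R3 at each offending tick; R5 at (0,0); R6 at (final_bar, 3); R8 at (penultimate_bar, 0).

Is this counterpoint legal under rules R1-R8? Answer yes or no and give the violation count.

No (10 violations)

bar 0: v0=G3 v1=G4 (P8)
bar 1: v0=F3 v1=A3 (M3)
bar 2: v0=A3 v1=F4 (m6)
bar 3: v0=F3 v1=A3 (M3)
bar 4: v0=D3 v1=C3 (M2)
bar 5: v0=C3 v1=G3 (P5)
bar 6: v0=B2 v1=F3 (TT)
bar 7: v0=A2 v1=F3 (m6)
bar 8: v0=G2 v1=E3 (M6)
bar 9: v0=F2 v1=C3 (P5)
bar 10: v0=A3 v1=F4 (m6)
bar 11: v0=G3 v1=G4 (P8)
  R7 @ bar1.0: G4->A3 leap 10st
  R3 @ bar4.0: D3 above C3
  R4 @ bar4.0: D3/C3 M2 untreated
  R3 @ bar4.1: D3 above C3
  R3 @ bar4.2: D3 above C3
  R3 @ bar4.3: D3 above C3
  R4 @ bar6.0: B2/F3 TT untreated
  R2 @ bar9.0: G2/E3 M6 -> F2/C3 P5 similar
  R7 @ bar10.0: F2->A3 leap 16st
  R7 @ bar10.0: C3->F4 leap 17st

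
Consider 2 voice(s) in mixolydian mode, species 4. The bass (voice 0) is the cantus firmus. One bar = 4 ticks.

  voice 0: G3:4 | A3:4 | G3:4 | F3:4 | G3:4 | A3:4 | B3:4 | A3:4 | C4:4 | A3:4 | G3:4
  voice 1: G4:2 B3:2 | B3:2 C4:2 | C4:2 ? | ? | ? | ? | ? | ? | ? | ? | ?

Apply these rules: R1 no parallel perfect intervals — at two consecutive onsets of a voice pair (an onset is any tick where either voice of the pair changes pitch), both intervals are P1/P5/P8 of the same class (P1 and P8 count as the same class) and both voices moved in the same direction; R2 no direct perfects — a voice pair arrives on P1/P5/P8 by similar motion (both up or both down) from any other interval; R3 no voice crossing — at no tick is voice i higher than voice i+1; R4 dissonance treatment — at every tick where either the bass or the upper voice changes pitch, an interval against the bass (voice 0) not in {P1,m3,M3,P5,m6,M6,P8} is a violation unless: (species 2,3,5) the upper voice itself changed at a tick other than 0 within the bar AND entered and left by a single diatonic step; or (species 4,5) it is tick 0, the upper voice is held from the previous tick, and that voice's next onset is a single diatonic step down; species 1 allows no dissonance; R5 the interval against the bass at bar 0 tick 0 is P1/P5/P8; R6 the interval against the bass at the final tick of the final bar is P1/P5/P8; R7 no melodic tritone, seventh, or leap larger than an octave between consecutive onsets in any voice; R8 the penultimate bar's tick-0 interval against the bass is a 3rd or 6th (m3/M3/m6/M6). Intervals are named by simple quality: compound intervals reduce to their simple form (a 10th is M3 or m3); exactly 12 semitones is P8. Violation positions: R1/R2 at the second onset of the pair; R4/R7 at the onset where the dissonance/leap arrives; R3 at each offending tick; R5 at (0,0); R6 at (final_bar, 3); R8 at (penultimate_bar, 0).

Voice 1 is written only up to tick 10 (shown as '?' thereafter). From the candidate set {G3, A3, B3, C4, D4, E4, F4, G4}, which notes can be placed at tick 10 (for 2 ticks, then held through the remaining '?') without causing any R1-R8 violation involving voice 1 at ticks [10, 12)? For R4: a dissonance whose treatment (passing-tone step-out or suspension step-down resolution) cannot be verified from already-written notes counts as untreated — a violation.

{B3, C4, D4, E4, G3, G4}

G3: legal
A3: violates R4
B3: legal
C4: legal
D4: legal
E4: legal
F4: violates R4
G4: legal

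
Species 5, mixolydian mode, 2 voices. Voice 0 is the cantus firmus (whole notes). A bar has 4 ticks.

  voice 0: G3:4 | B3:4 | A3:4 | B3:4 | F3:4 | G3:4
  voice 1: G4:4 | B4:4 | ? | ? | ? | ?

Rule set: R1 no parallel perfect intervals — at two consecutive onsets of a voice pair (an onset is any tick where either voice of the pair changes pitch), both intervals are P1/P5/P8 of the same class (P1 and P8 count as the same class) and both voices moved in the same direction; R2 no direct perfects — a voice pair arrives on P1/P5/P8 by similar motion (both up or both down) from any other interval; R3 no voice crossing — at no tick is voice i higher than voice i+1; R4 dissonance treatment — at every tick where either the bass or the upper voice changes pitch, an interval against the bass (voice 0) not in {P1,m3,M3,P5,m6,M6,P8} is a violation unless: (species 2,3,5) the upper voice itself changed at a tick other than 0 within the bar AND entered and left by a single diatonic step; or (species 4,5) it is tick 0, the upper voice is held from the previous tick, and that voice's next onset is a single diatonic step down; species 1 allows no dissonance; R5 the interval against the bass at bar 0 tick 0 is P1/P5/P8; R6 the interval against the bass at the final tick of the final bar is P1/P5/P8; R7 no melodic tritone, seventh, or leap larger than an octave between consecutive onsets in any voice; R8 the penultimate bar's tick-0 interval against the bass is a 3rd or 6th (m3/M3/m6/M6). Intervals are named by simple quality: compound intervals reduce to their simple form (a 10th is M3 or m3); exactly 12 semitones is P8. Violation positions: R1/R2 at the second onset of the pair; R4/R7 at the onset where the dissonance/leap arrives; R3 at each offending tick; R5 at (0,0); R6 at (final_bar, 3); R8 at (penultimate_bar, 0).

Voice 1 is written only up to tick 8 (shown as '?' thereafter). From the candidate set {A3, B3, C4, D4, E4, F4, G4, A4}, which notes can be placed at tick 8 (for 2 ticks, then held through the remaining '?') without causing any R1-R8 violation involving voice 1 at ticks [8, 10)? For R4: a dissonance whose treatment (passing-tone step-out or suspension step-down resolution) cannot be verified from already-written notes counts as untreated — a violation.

A3: violates R1,R7
B3: violates R4
C4: violates R7
D4: violates R4
E4: violates R2
F4: violates R7
G4: violates R4
A4: violates R1

{}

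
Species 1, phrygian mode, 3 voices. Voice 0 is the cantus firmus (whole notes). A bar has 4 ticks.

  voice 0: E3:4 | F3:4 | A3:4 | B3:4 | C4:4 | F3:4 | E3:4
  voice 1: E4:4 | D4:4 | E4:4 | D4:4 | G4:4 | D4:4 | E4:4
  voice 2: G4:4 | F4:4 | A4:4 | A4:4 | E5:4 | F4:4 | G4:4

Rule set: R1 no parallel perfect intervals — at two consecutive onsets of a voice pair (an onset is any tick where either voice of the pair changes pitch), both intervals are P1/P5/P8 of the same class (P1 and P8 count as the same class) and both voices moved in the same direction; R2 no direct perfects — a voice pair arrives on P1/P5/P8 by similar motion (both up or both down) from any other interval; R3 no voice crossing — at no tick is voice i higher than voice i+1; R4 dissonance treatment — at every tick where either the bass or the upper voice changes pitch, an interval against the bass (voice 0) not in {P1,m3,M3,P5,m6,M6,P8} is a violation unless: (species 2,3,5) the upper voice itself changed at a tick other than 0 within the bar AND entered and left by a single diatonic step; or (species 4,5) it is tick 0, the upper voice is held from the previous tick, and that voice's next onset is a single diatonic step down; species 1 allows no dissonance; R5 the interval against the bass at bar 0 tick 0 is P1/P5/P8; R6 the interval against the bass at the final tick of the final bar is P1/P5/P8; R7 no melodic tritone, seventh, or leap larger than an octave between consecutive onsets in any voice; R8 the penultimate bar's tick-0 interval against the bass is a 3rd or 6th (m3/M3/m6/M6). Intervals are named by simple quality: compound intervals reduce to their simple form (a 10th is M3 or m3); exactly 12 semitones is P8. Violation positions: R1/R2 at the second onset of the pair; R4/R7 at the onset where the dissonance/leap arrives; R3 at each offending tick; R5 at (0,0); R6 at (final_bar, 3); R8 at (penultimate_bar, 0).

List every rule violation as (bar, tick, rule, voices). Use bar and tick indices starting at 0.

bar 0: v0=E3 v1=E4 v2=G4 downbeat m3
bar 1: v0=F3 v1=D4 v2=F4 downbeat P8
bar 2: v0=A3 v1=E4 v2=A4 downbeat P8
bar 3: v0=B3 v1=D4 v2=A4 downbeat m7
bar 4: v0=C4 v1=G4 v2=E5 downbeat M3
bar 5: v0=F3 v1=D4 v2=F4 downbeat P8
bar 6: v0=E3 v1=E4 v2=G4 downbeat m3
  -> R5 @ bar 0 tick 0 v(0, 2): opens on m3
  -> R1 @ bar 2 tick 0 v(0, 2): F3/F4 P8 -> A3/A4 P8 similar
  -> R2 @ bar 2 tick 0 v(0, 1): F3/D4 M6 -> A3/E4 P5 similar
  -> R4 @ bar 3 tick 0 v(0, 2): B3/A4 m7 untreated
  -> R2 @ bar 4 tick 0 v(0, 1): B3/D4 m3 -> C4/G4 P5 similar
  -> R2 @ bar 5 tick 0 v(0, 2): C4/E5 M3 -> F3/F4 P8 similar
  -> R7 @ bar 5 tick 0 v(2,): E5->F4 leap 11st
  -> R8 @ bar 5 tick 0 v(0, 2): penult P8 not 3rd/6th
  -> R6 @ bar 6 tick 3 v(0, 2): closes on m3

(0, 0, R5, (0, 2))
(2, 0, R1, (0, 2))
(2, 0, R2, (0, 1))
(3, 0, R4, (0, 2))
(4, 0, R2, (0, 1))
(5, 0, R2, (0, 2))
(5, 0, R7, (2,))
(5, 0, R8, (0, 2))
(6, 3, R6, (0, 2))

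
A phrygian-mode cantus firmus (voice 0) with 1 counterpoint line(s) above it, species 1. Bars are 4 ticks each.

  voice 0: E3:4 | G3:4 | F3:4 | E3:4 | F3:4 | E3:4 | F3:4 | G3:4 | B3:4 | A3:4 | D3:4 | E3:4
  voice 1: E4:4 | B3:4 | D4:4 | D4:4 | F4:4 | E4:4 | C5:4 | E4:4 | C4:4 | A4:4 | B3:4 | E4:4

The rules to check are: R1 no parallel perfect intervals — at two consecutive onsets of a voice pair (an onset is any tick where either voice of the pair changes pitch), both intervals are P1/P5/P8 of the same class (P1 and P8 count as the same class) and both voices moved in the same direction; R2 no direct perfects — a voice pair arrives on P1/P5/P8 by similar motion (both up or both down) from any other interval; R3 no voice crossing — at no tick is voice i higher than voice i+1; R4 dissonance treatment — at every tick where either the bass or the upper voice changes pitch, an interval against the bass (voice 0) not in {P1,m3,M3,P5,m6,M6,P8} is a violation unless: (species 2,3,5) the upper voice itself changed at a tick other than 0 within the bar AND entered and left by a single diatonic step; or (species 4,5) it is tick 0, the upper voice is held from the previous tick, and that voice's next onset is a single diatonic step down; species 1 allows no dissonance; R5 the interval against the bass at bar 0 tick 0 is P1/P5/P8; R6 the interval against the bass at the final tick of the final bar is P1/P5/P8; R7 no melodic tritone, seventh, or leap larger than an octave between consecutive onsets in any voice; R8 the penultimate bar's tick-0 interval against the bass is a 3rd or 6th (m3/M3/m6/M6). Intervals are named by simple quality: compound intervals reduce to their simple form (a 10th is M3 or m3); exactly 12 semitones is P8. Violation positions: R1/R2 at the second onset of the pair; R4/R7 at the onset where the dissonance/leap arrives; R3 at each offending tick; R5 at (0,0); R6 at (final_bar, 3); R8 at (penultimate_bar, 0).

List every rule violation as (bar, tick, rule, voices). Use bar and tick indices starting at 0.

(3, 0, R4, (0, 1))
(4, 0, R2, (0, 1))
(5, 0, R1, (0, 1))
(6, 0, R2, (0, 1))
(8, 0, R4, (0, 1))
(10, 0, R7, (1,))
(11, 0, R2, (0, 1))

bar 0: v0=E3 v1=E4 downbeat P8
bar 1: v0=G3 v1=B3 downbeat M3
bar 2: v0=F3 v1=D4 downbeat M6
bar 3: v0=E3 v1=D4 downbeat m7
bar 4: v0=F3 v1=F4 downbeat P8
bar 5: v0=E3 v1=E4 downbeat P8
bar 6: v0=F3 v1=C5 downbeat P5
bar 7: v0=G3 v1=E4 downbeat M6
bar 8: v0=B3 v1=C4 downbeat m2
bar 9: v0=A3 v1=A4 downbeat P8
bar 10: v0=D3 v1=B3 downbeat M6
bar 11: v0=E3 v1=E4 downbeat P8
  -> R4 @ bar 3 tick 0 v(0, 1): E3/D4 m7 untreated
  -> R2 @ bar 4 tick 0 v(0, 1): E3/D4 m7 -> F3/F4 P8 similar
  -> R1 @ bar 5 tick 0 v(0, 1): F3/F4 P8 -> E3/E4 P8 similar
  -> R2 @ bar 6 tick 0 v(0, 1): E3/E4 P8 -> F3/C5 P5 similar
  -> R4 @ bar 8 tick 0 v(0, 1): B3/C4 m2 untreated
  -> R7 @ bar 10 tick 0 v(1,): A4->B3 leap 10st
  -> R2 @ bar 11 tick 0 v(0, 1): D3/B3 M6 -> E3/E4 P8 similar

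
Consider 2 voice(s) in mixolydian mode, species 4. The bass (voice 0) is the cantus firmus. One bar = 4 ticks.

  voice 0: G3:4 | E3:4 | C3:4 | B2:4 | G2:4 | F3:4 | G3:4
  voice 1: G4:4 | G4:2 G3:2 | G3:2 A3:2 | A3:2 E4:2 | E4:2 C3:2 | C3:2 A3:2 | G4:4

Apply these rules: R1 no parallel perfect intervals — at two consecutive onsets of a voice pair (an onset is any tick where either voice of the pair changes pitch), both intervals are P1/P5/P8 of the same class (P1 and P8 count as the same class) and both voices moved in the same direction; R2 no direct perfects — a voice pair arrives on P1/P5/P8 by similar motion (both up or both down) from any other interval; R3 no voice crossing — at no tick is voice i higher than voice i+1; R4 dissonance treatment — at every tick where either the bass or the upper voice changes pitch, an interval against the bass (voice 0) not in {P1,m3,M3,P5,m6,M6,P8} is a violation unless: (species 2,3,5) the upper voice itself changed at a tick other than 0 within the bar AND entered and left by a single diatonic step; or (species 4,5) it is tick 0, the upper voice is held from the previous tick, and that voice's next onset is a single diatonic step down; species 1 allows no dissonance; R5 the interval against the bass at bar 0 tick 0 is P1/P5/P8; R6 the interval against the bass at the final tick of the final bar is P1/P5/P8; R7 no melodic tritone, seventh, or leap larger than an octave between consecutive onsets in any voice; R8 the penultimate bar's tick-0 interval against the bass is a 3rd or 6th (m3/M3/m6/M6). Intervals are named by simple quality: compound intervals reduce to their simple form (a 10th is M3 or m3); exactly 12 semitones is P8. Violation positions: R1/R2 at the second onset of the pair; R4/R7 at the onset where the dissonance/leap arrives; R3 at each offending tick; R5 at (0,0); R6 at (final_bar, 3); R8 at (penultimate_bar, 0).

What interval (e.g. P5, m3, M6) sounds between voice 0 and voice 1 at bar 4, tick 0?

M6

voice 0=G2 voice 1=E4 -> M6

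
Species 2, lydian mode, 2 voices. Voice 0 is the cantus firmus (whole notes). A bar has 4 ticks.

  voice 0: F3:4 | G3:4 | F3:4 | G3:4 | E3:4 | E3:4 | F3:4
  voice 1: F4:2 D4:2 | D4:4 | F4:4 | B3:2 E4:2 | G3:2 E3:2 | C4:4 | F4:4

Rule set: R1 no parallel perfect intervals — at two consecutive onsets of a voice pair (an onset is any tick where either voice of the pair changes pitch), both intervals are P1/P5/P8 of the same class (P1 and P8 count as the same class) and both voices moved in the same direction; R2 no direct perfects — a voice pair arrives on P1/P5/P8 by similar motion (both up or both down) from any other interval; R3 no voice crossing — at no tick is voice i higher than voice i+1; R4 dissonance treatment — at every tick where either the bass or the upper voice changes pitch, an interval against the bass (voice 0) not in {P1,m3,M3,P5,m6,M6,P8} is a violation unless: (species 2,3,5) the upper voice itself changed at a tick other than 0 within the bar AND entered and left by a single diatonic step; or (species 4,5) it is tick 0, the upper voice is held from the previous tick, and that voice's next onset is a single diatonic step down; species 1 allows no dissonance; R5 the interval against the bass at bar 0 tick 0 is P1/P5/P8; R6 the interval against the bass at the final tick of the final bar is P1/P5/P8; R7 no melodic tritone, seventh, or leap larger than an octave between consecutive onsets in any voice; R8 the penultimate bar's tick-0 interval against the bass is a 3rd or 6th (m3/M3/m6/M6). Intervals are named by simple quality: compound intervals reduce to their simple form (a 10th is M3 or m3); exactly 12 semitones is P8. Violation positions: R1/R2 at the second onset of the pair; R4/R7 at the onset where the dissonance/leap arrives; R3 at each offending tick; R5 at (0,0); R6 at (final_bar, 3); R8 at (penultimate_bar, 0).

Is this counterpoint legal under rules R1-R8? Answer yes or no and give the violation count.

bar 0: v0=F3 v1=F4 (P8)
bar 1: v0=G3 v1=D4 (P5)
bar 2: v0=F3 v1=F4 (P8)
bar 3: v0=G3 v1=B3 (M3)
bar 4: v0=E3 v1=G3 (m3)
bar 5: v0=E3 v1=C4 (m6)
bar 6: v0=F3 v1=F4 (P8)
  R7 @ bar3.0: F4->B3 leap 6st
  R2 @ bar6.0: E3/C4 m6 -> F3/F4 P8 similar

No (2 violations)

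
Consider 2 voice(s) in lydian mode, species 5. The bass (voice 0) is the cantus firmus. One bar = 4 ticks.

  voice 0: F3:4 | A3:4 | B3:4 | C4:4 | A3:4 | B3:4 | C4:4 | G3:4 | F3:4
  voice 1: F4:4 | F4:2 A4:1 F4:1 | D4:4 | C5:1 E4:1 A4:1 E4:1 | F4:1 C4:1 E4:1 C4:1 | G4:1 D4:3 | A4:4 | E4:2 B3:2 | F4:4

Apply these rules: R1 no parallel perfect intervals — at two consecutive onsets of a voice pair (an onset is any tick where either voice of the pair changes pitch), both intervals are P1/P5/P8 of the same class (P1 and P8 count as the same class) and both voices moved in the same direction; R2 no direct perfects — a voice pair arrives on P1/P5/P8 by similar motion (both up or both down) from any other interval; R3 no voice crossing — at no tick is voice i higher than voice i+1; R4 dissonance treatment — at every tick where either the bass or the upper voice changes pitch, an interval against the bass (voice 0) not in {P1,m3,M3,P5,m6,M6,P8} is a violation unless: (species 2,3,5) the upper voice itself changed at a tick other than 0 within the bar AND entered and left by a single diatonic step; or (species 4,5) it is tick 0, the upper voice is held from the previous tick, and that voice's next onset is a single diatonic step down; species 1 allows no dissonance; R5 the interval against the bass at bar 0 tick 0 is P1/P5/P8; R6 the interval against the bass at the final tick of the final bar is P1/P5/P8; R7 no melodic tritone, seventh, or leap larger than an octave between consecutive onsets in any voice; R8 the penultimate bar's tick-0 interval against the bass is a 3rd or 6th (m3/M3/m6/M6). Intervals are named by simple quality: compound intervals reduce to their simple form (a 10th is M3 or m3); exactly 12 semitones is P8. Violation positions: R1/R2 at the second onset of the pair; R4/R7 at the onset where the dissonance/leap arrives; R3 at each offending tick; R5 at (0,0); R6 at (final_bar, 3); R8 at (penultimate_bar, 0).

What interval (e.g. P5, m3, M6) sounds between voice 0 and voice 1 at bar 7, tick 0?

M6

voice 0=G3 voice 1=E4 -> M6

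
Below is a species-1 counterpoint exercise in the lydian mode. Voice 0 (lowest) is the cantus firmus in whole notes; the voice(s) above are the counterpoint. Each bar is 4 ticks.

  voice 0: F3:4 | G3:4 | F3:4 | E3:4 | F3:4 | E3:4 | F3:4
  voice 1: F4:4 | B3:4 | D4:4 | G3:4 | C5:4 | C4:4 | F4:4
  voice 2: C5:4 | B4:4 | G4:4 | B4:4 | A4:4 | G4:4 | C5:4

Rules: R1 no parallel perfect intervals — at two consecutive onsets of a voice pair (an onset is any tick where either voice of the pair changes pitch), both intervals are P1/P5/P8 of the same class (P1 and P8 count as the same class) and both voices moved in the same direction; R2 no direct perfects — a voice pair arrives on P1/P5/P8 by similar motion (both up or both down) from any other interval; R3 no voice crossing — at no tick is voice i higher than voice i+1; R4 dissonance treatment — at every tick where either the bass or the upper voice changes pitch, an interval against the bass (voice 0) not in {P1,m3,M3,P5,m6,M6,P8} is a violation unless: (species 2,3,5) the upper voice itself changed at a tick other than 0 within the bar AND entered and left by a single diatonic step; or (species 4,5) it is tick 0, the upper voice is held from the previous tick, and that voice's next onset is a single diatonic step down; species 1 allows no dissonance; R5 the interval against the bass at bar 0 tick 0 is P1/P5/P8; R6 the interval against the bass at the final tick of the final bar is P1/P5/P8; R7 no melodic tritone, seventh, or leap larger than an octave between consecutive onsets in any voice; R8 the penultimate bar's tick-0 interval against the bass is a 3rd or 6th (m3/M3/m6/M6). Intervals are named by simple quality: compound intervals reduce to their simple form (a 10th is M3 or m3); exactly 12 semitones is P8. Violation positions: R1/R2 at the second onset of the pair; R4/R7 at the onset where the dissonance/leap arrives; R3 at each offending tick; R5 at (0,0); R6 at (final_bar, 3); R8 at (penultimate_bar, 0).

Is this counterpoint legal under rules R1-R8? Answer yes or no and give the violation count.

bar 0: v0=F3 v1=F4 v2=C5 (P5)
bar 1: v0=G3 v1=B3 v2=B4 (M3)
bar 2: v0=F3 v1=D4 v2=G4 (M2)
bar 3: v0=E3 v1=G3 v2=B4 (P5)
bar 4: v0=F3 v1=C5 v2=A4 (M3)
bar 5: v0=E3 v1=C4 v2=G4 (m3)
bar 6: v0=F3 v1=F4 v2=C5 (P5)
  R2 @ bar1.0: F4/C5 P5 -> B3/B4 P8 similar
  R7 @ bar1.0: F4->B3 leap 6st
  R4 @ bar2.0: F3/G4 M2 untreated
  R2 @ bar4.0: E3/G3 m3 -> F3/C5 P5 similar
  R3 @ bar4.0: C5 above A4
  R7 @ bar4.0: G3->C5 leap 17st
  R3 @ bar4.1: C5 above A4
  R3 @ bar4.2: C5 above A4
  R3 @ bar4.3: C5 above A4
  R2 @ bar5.0: C5/A4 m3 -> C4/G4 P5 similar
  R1 @ bar6.0: C4/G4 P5 -> F4/C5 P5 similar
  R2 @ bar6.0: E3/C4 m6 -> F3/F4 P8 similar
  R2 @ bar6.0: E3/G4 m3 -> F3/C5 P5 similar

No (13 violations)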